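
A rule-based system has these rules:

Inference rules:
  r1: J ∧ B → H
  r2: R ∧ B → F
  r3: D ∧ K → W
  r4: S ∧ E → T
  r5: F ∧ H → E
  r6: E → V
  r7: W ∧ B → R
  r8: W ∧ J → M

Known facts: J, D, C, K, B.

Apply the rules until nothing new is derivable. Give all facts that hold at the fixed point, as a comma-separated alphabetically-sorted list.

B, C, D, E, F, H, J, K, M, R, V, W

Round 1: r1 [J ∧ B → H]; r3 [D ∧ K → W]. Adds H, W.
Round 2: r7 [W ∧ B → R]; r8 [W ∧ J → M]. Adds R, M.
Round 3: r2 [R ∧ B → F]. Adds F.
Round 4: r5 [F ∧ H → E]. Adds E.
Round 5: r6 [E → V]. Adds V.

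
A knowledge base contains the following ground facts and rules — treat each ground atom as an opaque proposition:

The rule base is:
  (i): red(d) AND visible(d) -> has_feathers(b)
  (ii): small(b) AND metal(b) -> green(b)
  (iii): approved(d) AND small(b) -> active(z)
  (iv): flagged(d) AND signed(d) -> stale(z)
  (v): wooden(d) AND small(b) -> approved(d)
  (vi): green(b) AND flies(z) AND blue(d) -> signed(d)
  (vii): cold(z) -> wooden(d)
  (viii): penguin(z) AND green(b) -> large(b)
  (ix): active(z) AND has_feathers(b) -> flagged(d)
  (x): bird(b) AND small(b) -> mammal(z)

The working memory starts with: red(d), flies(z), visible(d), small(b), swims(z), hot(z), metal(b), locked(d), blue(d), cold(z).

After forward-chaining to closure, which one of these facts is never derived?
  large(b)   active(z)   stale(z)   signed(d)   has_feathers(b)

Round 1 fires (i), (ii), (vii), giving has_feathers(b), green(b), wooden(d).
Round 2 fires (v), (vi), giving approved(d), signed(d).
Round 3 fires (iii), giving active(z).
Round 4 fires (ix), giving flagged(d).
Round 5 fires (iv), giving stale(z).
Derived: stale(z) (round 5), has_feathers(b) (round 1), signed(d) (round 2), active(z) (round 3). large(b) never appears in any round.

large(b)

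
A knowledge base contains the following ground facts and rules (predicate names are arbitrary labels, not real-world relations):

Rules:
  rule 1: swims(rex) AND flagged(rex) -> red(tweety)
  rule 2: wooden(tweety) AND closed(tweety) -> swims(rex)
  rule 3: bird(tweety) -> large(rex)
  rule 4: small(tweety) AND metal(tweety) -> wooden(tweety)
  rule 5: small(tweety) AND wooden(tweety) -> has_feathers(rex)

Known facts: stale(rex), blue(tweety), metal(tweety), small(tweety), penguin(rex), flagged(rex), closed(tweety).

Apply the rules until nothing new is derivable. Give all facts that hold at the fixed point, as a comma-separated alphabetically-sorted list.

blue(tweety), closed(tweety), flagged(rex), has_feathers(rex), metal(tweety), penguin(rex), red(tweety), small(tweety), stale(rex), swims(rex), wooden(tweety)

Round 1: rule 4 [small(tweety) AND metal(tweety) -> wooden(tweety)]. Adds wooden(tweety).
Round 2: rule 2 [wooden(tweety) AND closed(tweety) -> swims(rex)]; rule 5 [small(tweety) AND wooden(tweety) -> has_feathers(rex)]. Adds swims(rex), has_feathers(rex).
Round 3: rule 1 [swims(rex) AND flagged(rex) -> red(tweety)]. Adds red(tweety).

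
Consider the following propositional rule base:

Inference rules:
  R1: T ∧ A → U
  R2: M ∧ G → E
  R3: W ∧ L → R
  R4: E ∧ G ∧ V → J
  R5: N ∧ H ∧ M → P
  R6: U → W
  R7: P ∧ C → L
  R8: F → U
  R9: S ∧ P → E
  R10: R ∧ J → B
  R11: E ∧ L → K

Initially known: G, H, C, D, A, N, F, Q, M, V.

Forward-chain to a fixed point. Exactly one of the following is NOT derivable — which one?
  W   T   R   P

[1] R2 [M ∧ G → E]; R5 [N ∧ H ∧ M → P]; R8 [F → U]. ⇒ new: E, P, U.
[2] R4 [E ∧ G ∧ V → J]; R6 [U → W]; R7 [P ∧ C → L]. ⇒ new: J, W, L.
[3] R3 [W ∧ L → R]; R11 [E ∧ L → K]. ⇒ new: R, K.
[4] R10 [R ∧ J → B]. ⇒ new: B.
Derived: R (round 3), P (round 1), W (round 2). T never appears in any round.

T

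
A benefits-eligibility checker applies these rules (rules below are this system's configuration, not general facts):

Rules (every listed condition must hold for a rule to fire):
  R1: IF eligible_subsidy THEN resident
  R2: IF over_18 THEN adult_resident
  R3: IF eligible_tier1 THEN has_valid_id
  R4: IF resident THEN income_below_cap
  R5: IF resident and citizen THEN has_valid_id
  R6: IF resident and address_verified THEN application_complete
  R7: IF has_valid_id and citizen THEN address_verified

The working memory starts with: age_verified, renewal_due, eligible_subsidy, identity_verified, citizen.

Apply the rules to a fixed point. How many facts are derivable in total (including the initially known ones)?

Round 1 — R1, derive resident.
Round 2 — R4, R5, derive income_below_cap, has_valid_id.
Round 3 — R7, derive address_verified.
Round 4 — R6, derive application_complete.
Closure: {address_verified, age_verified, application_complete, citizen, eligible_subsidy, has_valid_id, identity_verified, income_below_cap, renewal_due, resident} — 10 facts.

10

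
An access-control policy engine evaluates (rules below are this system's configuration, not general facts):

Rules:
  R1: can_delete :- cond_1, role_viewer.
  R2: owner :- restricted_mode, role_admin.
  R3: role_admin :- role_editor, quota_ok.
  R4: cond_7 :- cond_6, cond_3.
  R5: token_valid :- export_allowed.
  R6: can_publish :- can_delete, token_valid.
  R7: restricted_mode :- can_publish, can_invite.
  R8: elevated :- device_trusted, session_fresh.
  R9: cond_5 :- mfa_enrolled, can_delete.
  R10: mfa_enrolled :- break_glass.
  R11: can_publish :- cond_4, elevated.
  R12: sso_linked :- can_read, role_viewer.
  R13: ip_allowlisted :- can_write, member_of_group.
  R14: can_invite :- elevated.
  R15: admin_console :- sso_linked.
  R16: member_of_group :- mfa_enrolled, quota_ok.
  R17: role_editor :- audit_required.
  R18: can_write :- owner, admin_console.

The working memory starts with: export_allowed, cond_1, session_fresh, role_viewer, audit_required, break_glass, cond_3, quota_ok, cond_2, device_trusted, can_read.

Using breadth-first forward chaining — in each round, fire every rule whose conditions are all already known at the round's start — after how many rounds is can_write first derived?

Round 1: R1 [can_delete :- cond_1, role_viewer.]; R5 [token_valid :- export_allowed.]; R8 [elevated :- device_trusted, session_fresh.]; R10 [mfa_enrolled :- break_glass.]; R12 [sso_linked :- can_read, role_viewer.]; R17 [role_editor :- audit_required.]. New: can_delete, token_valid, elevated, mfa_enrolled, sso_linked, role_editor.
Round 2: R3 [role_admin :- role_editor, quota_ok.]; R6 [can_publish :- can_delete, token_valid.]; R9 [cond_5 :- mfa_enrolled, can_delete.]; R14 [can_invite :- elevated.]; R15 [admin_console :- sso_linked.]; R16 [member_of_group :- mfa_enrolled, quota_ok.]. New: role_admin, can_publish, cond_5, can_invite, admin_console, member_of_group.
Round 3: R7 [restricted_mode :- can_publish, can_invite.]. New: restricted_mode.
Round 4: R2 [owner :- restricted_mode, role_admin.]. New: owner.
Round 5: R18 [can_write :- owner, admin_console.]. New: can_write.
can_write first appears in round 5.

5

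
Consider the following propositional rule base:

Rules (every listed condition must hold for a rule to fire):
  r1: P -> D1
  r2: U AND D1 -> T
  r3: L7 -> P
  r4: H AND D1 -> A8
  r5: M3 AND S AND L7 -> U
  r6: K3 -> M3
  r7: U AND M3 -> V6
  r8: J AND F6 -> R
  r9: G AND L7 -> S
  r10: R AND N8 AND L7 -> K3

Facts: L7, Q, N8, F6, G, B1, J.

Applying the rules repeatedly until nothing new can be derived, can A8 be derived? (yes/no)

Round 1 — r3, r8, r9, derive P, R, S.
Round 2 — r1, r10, derive D1, K3.
Round 3 — r6, derive M3.
Round 4 — r5, derive U.
Round 5 — r2, r7, derive T, V6.
Fixed point reached. A8 is concluded only by r4; r4 needs H (never derived).

no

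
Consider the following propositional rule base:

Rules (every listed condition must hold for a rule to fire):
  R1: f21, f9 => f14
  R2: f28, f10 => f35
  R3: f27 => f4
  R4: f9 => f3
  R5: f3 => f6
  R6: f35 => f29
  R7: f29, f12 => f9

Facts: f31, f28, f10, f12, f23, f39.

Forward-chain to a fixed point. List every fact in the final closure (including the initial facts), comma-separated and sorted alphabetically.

Round 1 fires R2, giving f35.
Round 2 fires R6, giving f29.
Round 3 fires R7, giving f9.
Round 4 fires R4, giving f3.
Round 5 fires R5, giving f6.

f10, f12, f23, f28, f29, f3, f31, f35, f39, f6, f9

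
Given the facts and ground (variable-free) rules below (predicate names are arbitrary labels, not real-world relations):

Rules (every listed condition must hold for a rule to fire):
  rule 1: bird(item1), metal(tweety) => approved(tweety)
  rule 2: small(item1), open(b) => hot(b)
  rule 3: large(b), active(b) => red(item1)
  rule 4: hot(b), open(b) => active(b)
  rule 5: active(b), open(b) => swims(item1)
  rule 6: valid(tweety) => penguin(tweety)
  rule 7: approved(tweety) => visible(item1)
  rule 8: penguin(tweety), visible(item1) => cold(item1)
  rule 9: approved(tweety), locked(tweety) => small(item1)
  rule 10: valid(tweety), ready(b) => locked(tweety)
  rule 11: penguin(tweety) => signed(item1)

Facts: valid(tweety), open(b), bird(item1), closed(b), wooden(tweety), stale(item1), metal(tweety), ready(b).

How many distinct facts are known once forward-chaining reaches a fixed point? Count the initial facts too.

18

Round 1: rule 1 [bird(item1), metal(tweety) => approved(tweety)]; rule 6 [valid(tweety) => penguin(tweety)]; rule 10 [valid(tweety), ready(b) => locked(tweety)]. New: approved(tweety), penguin(tweety), locked(tweety).
Round 2: rule 7 [approved(tweety) => visible(item1)]; rule 9 [approved(tweety), locked(tweety) => small(item1)]; rule 11 [penguin(tweety) => signed(item1)]. New: visible(item1), small(item1), signed(item1).
Round 3: rule 2 [small(item1), open(b) => hot(b)]; rule 8 [penguin(tweety), visible(item1) => cold(item1)]. New: hot(b), cold(item1).
Round 4: rule 4 [hot(b), open(b) => active(b)]. New: active(b).
Round 5: rule 5 [active(b), open(b) => swims(item1)]. New: swims(item1).
Closure: {active(b), approved(tweety), bird(item1), closed(b), cold(item1), hot(b), locked(tweety), metal(tweety), open(b), penguin(tweety), ready(b), signed(item1), small(item1), stale(item1), swims(item1), valid(tweety), visible(item1), wooden(tweety)} — 18 facts.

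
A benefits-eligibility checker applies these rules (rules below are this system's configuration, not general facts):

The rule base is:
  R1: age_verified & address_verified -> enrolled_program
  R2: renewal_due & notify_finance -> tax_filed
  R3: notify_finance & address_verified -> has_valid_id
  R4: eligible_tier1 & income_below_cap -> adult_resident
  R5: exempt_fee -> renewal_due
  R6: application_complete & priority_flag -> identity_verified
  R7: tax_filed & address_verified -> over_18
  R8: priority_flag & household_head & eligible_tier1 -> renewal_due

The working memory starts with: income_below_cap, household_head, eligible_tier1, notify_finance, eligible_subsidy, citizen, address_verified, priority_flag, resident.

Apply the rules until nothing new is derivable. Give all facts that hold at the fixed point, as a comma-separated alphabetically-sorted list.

address_verified, adult_resident, citizen, eligible_subsidy, eligible_tier1, has_valid_id, household_head, income_below_cap, notify_finance, over_18, priority_flag, renewal_due, resident, tax_filed

Round 1: R3 [notify_finance & address_verified -> has_valid_id]; R4 [eligible_tier1 & income_below_cap -> adult_resident]; R8 [priority_flag & household_head & eligible_tier1 -> renewal_due]. Adds has_valid_id, adult_resident, renewal_due.
Round 2: R2 [renewal_due & notify_finance -> tax_filed]. Adds tax_filed.
Round 3: R7 [tax_filed & address_verified -> over_18]. Adds over_18.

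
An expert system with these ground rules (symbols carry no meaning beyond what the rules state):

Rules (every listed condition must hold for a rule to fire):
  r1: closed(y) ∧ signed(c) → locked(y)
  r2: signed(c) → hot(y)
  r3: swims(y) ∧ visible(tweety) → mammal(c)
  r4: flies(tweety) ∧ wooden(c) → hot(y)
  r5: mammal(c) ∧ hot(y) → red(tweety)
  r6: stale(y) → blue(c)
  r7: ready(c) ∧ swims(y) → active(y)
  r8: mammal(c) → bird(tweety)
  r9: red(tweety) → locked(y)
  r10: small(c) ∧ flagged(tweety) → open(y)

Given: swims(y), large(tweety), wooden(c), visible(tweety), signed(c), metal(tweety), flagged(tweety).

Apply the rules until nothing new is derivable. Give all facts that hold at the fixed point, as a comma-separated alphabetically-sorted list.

Round 1 fires r2, r3, giving hot(y), mammal(c).
Round 2 fires r5, r8, giving red(tweety), bird(tweety).
Round 3 fires r9, giving locked(y).

bird(tweety), flagged(tweety), hot(y), large(tweety), locked(y), mammal(c), metal(tweety), red(tweety), signed(c), swims(y), visible(tweety), wooden(c)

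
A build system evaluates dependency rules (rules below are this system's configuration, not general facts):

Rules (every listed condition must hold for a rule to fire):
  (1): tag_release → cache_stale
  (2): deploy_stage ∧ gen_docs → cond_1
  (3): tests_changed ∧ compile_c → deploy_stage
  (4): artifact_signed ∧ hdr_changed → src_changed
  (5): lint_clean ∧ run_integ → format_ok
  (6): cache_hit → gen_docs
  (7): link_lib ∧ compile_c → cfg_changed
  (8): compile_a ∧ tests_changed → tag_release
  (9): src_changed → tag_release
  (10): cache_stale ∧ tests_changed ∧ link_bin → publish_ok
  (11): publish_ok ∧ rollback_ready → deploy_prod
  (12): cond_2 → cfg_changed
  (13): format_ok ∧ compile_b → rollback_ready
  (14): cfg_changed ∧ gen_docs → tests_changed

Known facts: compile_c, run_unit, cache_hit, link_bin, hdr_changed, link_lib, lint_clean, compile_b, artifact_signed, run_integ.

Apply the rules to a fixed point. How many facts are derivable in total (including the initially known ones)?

22

Round 1: (4) [artifact_signed ∧ hdr_changed → src_changed]; (5) [lint_clean ∧ run_integ → format_ok]; (6) [cache_hit → gen_docs]; (7) [link_lib ∧ compile_c → cfg_changed]. New: src_changed, format_ok, gen_docs, cfg_changed.
Round 2: (9) [src_changed → tag_release]; (13) [format_ok ∧ compile_b → rollback_ready]; (14) [cfg_changed ∧ gen_docs → tests_changed]. New: tag_release, rollback_ready, tests_changed.
Round 3: (1) [tag_release → cache_stale]; (3) [tests_changed ∧ compile_c → deploy_stage]. New: cache_stale, deploy_stage.
Round 4: (2) [deploy_stage ∧ gen_docs → cond_1]; (10) [cache_stale ∧ tests_changed ∧ link_bin → publish_ok]. New: cond_1, publish_ok.
Round 5: (11) [publish_ok ∧ rollback_ready → deploy_prod]. New: deploy_prod.
Closure: {artifact_signed, cache_hit, cache_stale, cfg_changed, compile_b, compile_c, cond_1, deploy_prod, deploy_stage, format_ok, gen_docs, hdr_changed, link_bin, link_lib, lint_clean, publish_ok, rollback_ready, run_integ, run_unit, src_changed, tag_release, tests_changed} — 22 facts.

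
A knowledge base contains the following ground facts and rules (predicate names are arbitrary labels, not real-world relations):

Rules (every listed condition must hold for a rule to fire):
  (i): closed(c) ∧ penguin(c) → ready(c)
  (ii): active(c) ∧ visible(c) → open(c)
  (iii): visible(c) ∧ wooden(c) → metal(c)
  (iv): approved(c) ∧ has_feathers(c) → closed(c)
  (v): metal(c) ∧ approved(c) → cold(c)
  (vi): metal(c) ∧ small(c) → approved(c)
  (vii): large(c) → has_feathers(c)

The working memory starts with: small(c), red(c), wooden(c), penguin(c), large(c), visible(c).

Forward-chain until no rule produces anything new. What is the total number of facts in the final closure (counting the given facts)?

Round 1 fires (iii), (vii), giving metal(c), has_feathers(c).
Round 2 fires (vi), giving approved(c).
Round 3 fires (iv), (v), giving closed(c), cold(c).
Round 4 fires (i), giving ready(c).
Closure: {approved(c), closed(c), cold(c), has_feathers(c), large(c), metal(c), penguin(c), ready(c), red(c), small(c), visible(c), wooden(c)} — 12 facts.

12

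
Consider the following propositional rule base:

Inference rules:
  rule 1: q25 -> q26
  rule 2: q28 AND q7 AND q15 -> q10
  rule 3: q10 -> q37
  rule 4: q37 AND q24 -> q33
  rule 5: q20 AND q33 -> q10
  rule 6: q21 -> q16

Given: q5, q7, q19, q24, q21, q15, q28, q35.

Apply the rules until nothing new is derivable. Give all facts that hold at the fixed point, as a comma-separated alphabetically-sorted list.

q10, q15, q16, q19, q21, q24, q28, q33, q35, q37, q5, q7

[1] rule 2 [q28 AND q7 AND q15 -> q10]; rule 6 [q21 -> q16]. ⇒ new: q10, q16.
[2] rule 3 [q10 -> q37]. ⇒ new: q37.
[3] rule 4 [q37 AND q24 -> q33]. ⇒ new: q33.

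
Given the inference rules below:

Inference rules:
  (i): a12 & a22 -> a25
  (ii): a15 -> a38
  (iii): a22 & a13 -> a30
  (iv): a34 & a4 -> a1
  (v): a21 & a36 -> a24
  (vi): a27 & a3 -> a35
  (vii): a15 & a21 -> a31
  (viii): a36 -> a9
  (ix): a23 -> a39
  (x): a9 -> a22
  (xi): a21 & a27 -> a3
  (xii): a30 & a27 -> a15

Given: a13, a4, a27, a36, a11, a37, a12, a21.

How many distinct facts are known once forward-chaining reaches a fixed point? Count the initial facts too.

18

[1] (v) [a21 & a36 -> a24]; (viii) [a36 -> a9]; (xi) [a21 & a27 -> a3]. ⇒ new: a24, a9, a3.
[2] (vi) [a27 & a3 -> a35]; (x) [a9 -> a22]. ⇒ new: a35, a22.
[3] (i) [a12 & a22 -> a25]; (iii) [a22 & a13 -> a30]. ⇒ new: a25, a30.
[4] (xii) [a30 & a27 -> a15]. ⇒ new: a15.
[5] (ii) [a15 -> a38]; (vii) [a15 & a21 -> a31]. ⇒ new: a38, a31.
Closure: {a11, a12, a13, a15, a21, a22, a24, a25, a27, a3, a30, a31, a35, a36, a37, a38, a4, a9} — 18 facts.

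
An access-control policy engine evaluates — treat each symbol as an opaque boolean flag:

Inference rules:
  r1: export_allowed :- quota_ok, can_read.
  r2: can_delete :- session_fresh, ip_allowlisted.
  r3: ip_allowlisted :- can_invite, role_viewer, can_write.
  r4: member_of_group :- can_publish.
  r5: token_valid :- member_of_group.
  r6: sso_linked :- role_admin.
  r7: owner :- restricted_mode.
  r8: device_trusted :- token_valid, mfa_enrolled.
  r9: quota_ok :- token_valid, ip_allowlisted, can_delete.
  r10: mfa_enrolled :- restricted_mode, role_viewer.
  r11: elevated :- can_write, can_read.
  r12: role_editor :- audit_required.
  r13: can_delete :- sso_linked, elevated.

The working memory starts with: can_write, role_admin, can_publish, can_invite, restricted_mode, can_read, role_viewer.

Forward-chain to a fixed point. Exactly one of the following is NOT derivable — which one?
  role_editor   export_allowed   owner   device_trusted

Round 1 — r3, r4, r6, r7, r10, r11, derive ip_allowlisted, member_of_group, sso_linked, owner, mfa_enrolled, elevated.
Round 2 — r5, r13, derive token_valid, can_delete.
Round 3 — r8, r9, derive device_trusted, quota_ok.
Round 4 — r1, derive export_allowed.
Derived: device_trusted (round 3), owner (round 1), export_allowed (round 4). role_editor never appears in any round.

role_editor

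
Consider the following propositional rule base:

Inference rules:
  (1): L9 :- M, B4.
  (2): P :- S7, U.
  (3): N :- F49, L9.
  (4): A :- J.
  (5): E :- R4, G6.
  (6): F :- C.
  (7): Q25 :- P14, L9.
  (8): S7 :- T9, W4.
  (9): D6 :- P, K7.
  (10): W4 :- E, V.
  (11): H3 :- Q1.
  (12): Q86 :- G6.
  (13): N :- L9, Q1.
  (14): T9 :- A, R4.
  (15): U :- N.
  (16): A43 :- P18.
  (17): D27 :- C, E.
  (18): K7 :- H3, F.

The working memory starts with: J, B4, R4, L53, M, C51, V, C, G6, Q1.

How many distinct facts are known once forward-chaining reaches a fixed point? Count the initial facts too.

25

Round 1 fires (1), (4), (5), (6), (11), (12), giving L9, A, E, F, H3, Q86.
Round 2 fires (10), (13), (14), (17), (18), giving W4, N, T9, D27, K7.
Round 3 fires (8), (15), giving S7, U.
Round 4 fires (2), giving P.
Round 5 fires (9), giving D6.
Closure: {A, B4, C, C51, D27, D6, E, F, G6, H3, J, K7, L53, L9, M, N, P, Q1, Q86, R4, S7, T9, U, V, W4} — 25 facts.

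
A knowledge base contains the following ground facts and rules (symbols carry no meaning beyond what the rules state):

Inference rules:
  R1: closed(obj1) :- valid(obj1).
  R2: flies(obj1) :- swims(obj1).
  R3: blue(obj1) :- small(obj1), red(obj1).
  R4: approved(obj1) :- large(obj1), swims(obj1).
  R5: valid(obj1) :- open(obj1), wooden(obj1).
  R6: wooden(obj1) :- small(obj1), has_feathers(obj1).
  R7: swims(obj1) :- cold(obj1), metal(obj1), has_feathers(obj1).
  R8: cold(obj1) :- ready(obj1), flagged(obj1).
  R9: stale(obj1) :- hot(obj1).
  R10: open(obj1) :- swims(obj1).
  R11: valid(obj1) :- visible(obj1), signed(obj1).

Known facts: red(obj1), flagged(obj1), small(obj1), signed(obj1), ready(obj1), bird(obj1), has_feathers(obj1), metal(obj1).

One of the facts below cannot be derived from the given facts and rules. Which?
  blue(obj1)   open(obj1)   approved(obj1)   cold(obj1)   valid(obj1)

Round 1: R3 [blue(obj1) :- small(obj1), red(obj1).]; R6 [wooden(obj1) :- small(obj1), has_feathers(obj1).]; R8 [cold(obj1) :- ready(obj1), flagged(obj1).]. New: blue(obj1), wooden(obj1), cold(obj1).
Round 2: R7 [swims(obj1) :- cold(obj1), metal(obj1), has_feathers(obj1).]. New: swims(obj1).
Round 3: R2 [flies(obj1) :- swims(obj1).]; R10 [open(obj1) :- swims(obj1).]. New: flies(obj1), open(obj1).
Round 4: R5 [valid(obj1) :- open(obj1), wooden(obj1).]. New: valid(obj1).
Round 5: R1 [closed(obj1) :- valid(obj1).]. New: closed(obj1).
Derived: cold(obj1) (round 1), open(obj1) (round 3), blue(obj1) (round 1), valid(obj1) (round 4). approved(obj1) never appears in any round.

approved(obj1)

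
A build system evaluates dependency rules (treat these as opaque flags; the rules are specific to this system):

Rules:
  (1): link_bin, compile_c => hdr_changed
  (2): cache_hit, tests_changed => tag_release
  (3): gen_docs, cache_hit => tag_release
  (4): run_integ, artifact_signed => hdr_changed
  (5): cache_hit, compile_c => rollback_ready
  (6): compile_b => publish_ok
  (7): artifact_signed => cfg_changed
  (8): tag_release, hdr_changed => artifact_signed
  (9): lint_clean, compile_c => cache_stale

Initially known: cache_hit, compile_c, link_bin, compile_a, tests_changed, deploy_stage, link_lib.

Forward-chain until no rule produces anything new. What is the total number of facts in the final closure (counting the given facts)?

Round 1: (1) [link_bin, compile_c => hdr_changed]; (2) [cache_hit, tests_changed => tag_release]; (5) [cache_hit, compile_c => rollback_ready]. Adds hdr_changed, tag_release, rollback_ready.
Round 2: (8) [tag_release, hdr_changed => artifact_signed]. Adds artifact_signed.
Round 3: (7) [artifact_signed => cfg_changed]. Adds cfg_changed.
Closure: {artifact_signed, cache_hit, cfg_changed, compile_a, compile_c, deploy_stage, hdr_changed, link_bin, link_lib, rollback_ready, tag_release, tests_changed} — 12 facts.

12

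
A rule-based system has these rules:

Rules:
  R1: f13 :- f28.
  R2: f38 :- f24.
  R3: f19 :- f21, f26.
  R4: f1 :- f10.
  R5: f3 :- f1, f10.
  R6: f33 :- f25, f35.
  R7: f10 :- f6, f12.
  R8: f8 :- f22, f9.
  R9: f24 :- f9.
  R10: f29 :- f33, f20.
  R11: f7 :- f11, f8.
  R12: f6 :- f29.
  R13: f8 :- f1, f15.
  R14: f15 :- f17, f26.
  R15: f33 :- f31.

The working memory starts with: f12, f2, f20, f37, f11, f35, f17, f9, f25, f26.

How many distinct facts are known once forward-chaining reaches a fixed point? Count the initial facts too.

21

Round 1 fires R6, R9, R14, giving f33, f24, f15.
Round 2 fires R2, R10, giving f38, f29.
Round 3 fires R12, giving f6.
Round 4 fires R7, giving f10.
Round 5 fires R4, giving f1.
Round 6 fires R5, R13, giving f3, f8.
Round 7 fires R11, giving f7.
Closure: {f1, f10, f11, f12, f15, f17, f2, f20, f24, f25, f26, f29, f3, f33, f35, f37, f38, f6, f7, f8, f9} — 21 facts.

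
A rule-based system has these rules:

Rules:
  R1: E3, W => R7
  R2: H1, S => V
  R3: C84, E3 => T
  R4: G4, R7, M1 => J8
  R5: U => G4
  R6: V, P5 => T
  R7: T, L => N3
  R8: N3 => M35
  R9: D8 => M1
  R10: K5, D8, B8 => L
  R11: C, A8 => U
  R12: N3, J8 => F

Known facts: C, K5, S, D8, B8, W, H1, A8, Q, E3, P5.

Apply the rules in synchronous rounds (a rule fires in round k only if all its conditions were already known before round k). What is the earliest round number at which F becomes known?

Round 1: R1 [E3, W => R7]; R2 [H1, S => V]; R9 [D8 => M1]; R10 [K5, D8, B8 => L]; R11 [C, A8 => U]. Adds R7, V, M1, L, U.
Round 2: R5 [U => G4]; R6 [V, P5 => T]. Adds G4, T.
Round 3: R4 [G4, R7, M1 => J8]; R7 [T, L => N3]. Adds J8, N3.
Round 4: R8 [N3 => M35]; R12 [N3, J8 => F]. Adds M35, F.
F first appears in round 4.

4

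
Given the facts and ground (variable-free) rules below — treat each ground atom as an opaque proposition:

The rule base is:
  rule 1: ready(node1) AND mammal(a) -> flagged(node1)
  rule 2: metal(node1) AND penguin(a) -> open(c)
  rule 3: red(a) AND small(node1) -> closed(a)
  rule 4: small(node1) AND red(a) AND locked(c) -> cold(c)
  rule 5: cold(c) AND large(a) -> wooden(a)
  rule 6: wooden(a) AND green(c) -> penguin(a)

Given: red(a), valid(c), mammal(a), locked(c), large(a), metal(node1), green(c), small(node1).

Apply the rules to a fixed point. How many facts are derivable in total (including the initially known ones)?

13

Round 1: rule 3 [red(a) AND small(node1) -> closed(a)]; rule 4 [small(node1) AND red(a) AND locked(c) -> cold(c)]. Adds closed(a), cold(c).
Round 2: rule 5 [cold(c) AND large(a) -> wooden(a)]. Adds wooden(a).
Round 3: rule 6 [wooden(a) AND green(c) -> penguin(a)]. Adds penguin(a).
Round 4: rule 2 [metal(node1) AND penguin(a) -> open(c)]. Adds open(c).
Closure: {closed(a), cold(c), green(c), large(a), locked(c), mammal(a), metal(node1), open(c), penguin(a), red(a), small(node1), valid(c), wooden(a)} — 13 facts.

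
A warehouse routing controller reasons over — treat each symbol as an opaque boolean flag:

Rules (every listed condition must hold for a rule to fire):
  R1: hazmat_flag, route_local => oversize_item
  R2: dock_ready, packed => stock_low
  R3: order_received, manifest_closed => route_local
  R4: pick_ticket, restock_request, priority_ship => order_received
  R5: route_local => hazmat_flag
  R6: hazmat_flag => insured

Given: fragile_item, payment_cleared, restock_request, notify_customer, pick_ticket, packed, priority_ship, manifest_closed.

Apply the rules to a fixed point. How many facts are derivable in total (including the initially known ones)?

Round 1: R4 [pick_ticket, restock_request, priority_ship => order_received]. Adds order_received.
Round 2: R3 [order_received, manifest_closed => route_local]. Adds route_local.
Round 3: R5 [route_local => hazmat_flag]. Adds hazmat_flag.
Round 4: R1 [hazmat_flag, route_local => oversize_item]; R6 [hazmat_flag => insured]. Adds oversize_item, insured.
Closure: {fragile_item, hazmat_flag, insured, manifest_closed, notify_customer, order_received, oversize_item, packed, payment_cleared, pick_ticket, priority_ship, restock_request, route_local} — 13 facts.

13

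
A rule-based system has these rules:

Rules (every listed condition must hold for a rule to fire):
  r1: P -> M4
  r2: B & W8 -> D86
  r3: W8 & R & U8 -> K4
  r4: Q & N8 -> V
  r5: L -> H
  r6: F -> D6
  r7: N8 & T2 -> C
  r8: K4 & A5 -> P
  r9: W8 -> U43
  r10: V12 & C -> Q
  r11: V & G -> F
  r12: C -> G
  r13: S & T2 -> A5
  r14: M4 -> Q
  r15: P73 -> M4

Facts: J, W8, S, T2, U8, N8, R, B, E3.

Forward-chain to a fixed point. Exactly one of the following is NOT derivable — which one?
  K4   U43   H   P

Round 1 fires r2, r3, r7, r9, r13, giving D86, K4, C, U43, A5.
Round 2 fires r8, r12, giving P, G.
Round 3 fires r1, giving M4.
Round 4 fires r14, giving Q.
Round 5 fires r4, giving V.
Round 6 fires r11, giving F.
Round 7 fires r6, giving D6.
Derived: U43 (round 1), P (round 2), K4 (round 1). H never appears in any round.

H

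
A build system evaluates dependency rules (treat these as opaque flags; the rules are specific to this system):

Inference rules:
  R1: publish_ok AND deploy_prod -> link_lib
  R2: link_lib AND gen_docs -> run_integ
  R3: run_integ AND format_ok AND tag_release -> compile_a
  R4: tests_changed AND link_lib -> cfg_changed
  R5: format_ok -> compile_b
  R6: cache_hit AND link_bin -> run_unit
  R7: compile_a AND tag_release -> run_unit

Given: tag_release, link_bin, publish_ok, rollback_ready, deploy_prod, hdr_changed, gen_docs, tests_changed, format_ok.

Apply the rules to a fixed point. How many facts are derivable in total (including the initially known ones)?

15

Round 1 — R1, R5, derive link_lib, compile_b.
Round 2 — R2, R4, derive run_integ, cfg_changed.
Round 3 — R3, derive compile_a.
Round 4 — R7, derive run_unit.
Closure: {cfg_changed, compile_a, compile_b, deploy_prod, format_ok, gen_docs, hdr_changed, link_bin, link_lib, publish_ok, rollback_ready, run_integ, run_unit, tag_release, tests_changed} — 15 facts.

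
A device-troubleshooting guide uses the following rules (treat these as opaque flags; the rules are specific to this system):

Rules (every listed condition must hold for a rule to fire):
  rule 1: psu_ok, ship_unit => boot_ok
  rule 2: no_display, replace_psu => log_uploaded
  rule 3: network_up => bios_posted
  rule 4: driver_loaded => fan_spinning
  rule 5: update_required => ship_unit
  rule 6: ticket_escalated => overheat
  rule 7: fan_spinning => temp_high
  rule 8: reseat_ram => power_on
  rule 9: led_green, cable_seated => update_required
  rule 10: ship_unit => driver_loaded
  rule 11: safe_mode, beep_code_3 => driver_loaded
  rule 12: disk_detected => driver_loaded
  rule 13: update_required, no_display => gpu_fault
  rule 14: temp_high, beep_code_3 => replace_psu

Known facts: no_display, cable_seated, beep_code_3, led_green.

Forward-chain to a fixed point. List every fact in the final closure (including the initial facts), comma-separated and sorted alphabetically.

beep_code_3, cable_seated, driver_loaded, fan_spinning, gpu_fault, led_green, log_uploaded, no_display, replace_psu, ship_unit, temp_high, update_required

Round 1: rule 9 [led_green, cable_seated => update_required]. Adds update_required.
Round 2: rule 5 [update_required => ship_unit]; rule 13 [update_required, no_display => gpu_fault]. Adds ship_unit, gpu_fault.
Round 3: rule 10 [ship_unit => driver_loaded]. Adds driver_loaded.
Round 4: rule 4 [driver_loaded => fan_spinning]. Adds fan_spinning.
Round 5: rule 7 [fan_spinning => temp_high]. Adds temp_high.
Round 6: rule 14 [temp_high, beep_code_3 => replace_psu]. Adds replace_psu.
Round 7: rule 2 [no_display, replace_psu => log_uploaded]. Adds log_uploaded.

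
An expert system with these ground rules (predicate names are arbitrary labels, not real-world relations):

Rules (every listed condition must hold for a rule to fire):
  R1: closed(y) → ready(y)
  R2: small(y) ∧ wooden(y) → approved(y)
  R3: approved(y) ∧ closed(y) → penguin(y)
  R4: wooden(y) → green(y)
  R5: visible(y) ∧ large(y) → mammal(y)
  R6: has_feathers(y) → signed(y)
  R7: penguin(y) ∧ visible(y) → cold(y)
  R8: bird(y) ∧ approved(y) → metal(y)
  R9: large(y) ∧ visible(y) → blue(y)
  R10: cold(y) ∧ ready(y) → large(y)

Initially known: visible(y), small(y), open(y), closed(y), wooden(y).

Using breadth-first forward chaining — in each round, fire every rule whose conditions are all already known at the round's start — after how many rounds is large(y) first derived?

4

Round 1: R1 [closed(y) → ready(y)]; R2 [small(y) ∧ wooden(y) → approved(y)]; R4 [wooden(y) → green(y)]. Adds ready(y), approved(y), green(y).
Round 2: R3 [approved(y) ∧ closed(y) → penguin(y)]. Adds penguin(y).
Round 3: R7 [penguin(y) ∧ visible(y) → cold(y)]. Adds cold(y).
Round 4: R10 [cold(y) ∧ ready(y) → large(y)]. Adds large(y).
large(y) first appears in round 4.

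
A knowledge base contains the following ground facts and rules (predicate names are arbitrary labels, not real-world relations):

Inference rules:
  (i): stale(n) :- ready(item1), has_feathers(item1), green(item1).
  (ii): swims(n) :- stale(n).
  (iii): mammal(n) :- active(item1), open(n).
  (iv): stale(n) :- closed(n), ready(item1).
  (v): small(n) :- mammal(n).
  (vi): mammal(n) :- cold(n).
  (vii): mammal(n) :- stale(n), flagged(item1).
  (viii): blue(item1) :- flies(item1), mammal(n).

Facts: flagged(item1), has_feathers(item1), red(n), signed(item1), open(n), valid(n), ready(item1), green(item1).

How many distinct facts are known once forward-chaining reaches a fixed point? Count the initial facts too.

Round 1: (i) [stale(n) :- ready(item1), has_feathers(item1), green(item1).]. New: stale(n).
Round 2: (ii) [swims(n) :- stale(n).]; (vii) [mammal(n) :- stale(n), flagged(item1).]. New: swims(n), mammal(n).
Round 3: (v) [small(n) :- mammal(n).]. New: small(n).
Closure: {flagged(item1), green(item1), has_feathers(item1), mammal(n), open(n), ready(item1), red(n), signed(item1), small(n), stale(n), swims(n), valid(n)} — 12 facts.

12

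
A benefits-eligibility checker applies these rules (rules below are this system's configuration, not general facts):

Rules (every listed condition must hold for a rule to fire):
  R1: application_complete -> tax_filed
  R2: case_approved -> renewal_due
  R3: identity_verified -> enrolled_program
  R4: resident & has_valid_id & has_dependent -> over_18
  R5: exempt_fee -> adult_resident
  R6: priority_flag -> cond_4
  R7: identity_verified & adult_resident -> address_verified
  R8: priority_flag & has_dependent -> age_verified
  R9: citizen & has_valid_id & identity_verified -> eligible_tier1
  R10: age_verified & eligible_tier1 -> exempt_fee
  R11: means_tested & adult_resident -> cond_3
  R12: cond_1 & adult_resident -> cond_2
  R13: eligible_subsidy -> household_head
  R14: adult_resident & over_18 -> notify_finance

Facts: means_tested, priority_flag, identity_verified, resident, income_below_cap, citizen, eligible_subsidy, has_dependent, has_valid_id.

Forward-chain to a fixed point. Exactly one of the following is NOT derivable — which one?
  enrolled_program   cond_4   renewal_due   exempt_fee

Round 1 fires R3, R4, R6, R8, R9, R13, giving enrolled_program, over_18, cond_4, age_verified, eligible_tier1, household_head.
Round 2 fires R10, giving exempt_fee.
Round 3 fires R5, giving adult_resident.
Round 4 fires R7, R11, R14, giving address_verified, cond_3, notify_finance.
Derived: cond_4 (round 1), exempt_fee (round 2), enrolled_program (round 1). renewal_due never appears in any round.

renewal_due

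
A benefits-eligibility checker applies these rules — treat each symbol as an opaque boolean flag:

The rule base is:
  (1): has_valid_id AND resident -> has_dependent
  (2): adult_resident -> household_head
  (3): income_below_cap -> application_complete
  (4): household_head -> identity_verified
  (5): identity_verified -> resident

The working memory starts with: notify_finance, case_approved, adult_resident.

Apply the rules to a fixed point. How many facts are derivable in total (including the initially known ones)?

6

Round 1 — (2), derive household_head.
Round 2 — (4), derive identity_verified.
Round 3 — (5), derive resident.
Closure: {adult_resident, case_approved, household_head, identity_verified, notify_finance, resident} — 6 facts.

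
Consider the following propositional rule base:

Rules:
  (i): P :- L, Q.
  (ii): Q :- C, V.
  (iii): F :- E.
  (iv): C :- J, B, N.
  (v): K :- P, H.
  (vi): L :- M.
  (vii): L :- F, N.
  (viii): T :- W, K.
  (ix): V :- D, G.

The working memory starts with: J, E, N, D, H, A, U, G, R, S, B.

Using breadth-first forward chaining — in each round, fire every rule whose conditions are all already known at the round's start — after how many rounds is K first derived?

4

Round 1 fires (iii), (iv), (ix), giving F, C, V.
Round 2 fires (ii), (vii), giving Q, L.
Round 3 fires (i), giving P.
Round 4 fires (v), giving K.
K first appears in round 4.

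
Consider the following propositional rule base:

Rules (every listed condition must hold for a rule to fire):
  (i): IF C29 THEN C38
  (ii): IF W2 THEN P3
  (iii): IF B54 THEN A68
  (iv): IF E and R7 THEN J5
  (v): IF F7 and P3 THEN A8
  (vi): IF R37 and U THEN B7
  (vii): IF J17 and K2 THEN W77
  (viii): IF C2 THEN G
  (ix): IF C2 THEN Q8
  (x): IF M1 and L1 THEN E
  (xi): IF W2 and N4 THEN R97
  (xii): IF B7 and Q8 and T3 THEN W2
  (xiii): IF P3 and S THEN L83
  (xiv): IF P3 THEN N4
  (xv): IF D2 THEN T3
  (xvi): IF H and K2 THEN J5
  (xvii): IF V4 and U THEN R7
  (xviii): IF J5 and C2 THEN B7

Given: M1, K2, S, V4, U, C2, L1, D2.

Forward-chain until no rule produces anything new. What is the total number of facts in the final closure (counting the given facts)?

20

Round 1 fires (viii), (ix), (x), (xv), (xvii), giving G, Q8, E, T3, R7.
Round 2 fires (iv), giving J5.
Round 3 fires (xviii), giving B7.
Round 4 fires (xii), giving W2.
Round 5 fires (ii), giving P3.
Round 6 fires (xiii), (xiv), giving L83, N4.
Round 7 fires (xi), giving R97.
Closure: {B7, C2, D2, E, G, J5, K2, L1, L83, M1, N4, P3, Q8, R7, R97, S, T3, U, V4, W2} — 20 facts.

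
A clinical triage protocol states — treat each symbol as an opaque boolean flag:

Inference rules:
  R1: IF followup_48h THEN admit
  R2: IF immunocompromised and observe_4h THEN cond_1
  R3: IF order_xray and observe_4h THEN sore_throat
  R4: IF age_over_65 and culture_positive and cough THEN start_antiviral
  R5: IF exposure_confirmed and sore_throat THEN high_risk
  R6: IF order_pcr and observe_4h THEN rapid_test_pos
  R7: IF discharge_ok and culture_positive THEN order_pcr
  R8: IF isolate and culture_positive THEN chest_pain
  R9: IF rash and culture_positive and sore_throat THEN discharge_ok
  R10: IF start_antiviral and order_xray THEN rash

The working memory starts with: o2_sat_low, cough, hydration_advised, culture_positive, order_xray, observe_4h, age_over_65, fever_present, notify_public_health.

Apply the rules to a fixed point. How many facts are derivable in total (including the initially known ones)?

[1] R3 [IF order_xray and observe_4h THEN sore_throat]; R4 [IF age_over_65 and culture_positive and cough THEN start_antiviral]. ⇒ new: sore_throat, start_antiviral.
[2] R10 [IF start_antiviral and order_xray THEN rash]. ⇒ new: rash.
[3] R9 [IF rash and culture_positive and sore_throat THEN discharge_ok]. ⇒ new: discharge_ok.
[4] R7 [IF discharge_ok and culture_positive THEN order_pcr]. ⇒ new: order_pcr.
[5] R6 [IF order_pcr and observe_4h THEN rapid_test_pos]. ⇒ new: rapid_test_pos.
Closure: {age_over_65, cough, culture_positive, discharge_ok, fever_present, hydration_advised, notify_public_health, o2_sat_low, observe_4h, order_pcr, order_xray, rapid_test_pos, rash, sore_throat, start_antiviral} — 15 facts.

15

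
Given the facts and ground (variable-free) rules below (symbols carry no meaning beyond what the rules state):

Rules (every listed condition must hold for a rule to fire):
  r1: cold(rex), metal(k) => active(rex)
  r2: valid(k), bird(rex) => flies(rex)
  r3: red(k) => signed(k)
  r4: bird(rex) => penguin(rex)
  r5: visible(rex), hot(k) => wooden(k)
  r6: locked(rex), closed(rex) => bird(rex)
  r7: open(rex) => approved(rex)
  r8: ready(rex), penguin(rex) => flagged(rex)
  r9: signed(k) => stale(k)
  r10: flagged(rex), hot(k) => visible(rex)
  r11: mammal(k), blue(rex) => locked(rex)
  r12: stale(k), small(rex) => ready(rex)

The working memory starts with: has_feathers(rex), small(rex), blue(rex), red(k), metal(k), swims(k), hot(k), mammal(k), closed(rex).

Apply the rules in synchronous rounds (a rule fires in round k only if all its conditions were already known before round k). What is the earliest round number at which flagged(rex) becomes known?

4

Round 1 — r3, r11, derive signed(k), locked(rex).
Round 2 — r6, r9, derive bird(rex), stale(k).
Round 3 — r4, r12, derive penguin(rex), ready(rex).
Round 4 — r8, derive flagged(rex).
flagged(rex) first appears in round 4.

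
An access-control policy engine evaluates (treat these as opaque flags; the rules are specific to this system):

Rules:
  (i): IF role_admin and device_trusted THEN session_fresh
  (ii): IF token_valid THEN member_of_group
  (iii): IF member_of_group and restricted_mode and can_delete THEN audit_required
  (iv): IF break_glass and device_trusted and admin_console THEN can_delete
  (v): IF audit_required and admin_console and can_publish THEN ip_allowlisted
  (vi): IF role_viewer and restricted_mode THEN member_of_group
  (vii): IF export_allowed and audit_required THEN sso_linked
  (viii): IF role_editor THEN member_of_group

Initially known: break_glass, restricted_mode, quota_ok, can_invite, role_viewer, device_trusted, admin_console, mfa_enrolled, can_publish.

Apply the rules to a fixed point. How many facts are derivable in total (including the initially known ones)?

Round 1 — (iv), (vi), derive can_delete, member_of_group.
Round 2 — (iii), derive audit_required.
Round 3 — (v), derive ip_allowlisted.
Closure: {admin_console, audit_required, break_glass, can_delete, can_invite, can_publish, device_trusted, ip_allowlisted, member_of_group, mfa_enrolled, quota_ok, restricted_mode, role_viewer} — 13 facts.

13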